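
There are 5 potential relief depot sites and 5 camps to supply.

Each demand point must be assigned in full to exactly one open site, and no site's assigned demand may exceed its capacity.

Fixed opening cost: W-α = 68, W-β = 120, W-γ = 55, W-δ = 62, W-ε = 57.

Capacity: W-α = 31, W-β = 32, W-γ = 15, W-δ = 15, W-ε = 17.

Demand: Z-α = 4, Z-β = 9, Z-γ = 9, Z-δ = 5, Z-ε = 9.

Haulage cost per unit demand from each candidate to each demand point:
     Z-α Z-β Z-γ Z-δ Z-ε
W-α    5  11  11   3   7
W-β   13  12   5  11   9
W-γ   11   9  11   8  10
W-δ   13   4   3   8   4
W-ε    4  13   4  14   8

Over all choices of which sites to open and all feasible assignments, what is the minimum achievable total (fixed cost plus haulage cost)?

353

Open {W-α, W-δ, W-ε}; cheapest assignment that respects the capacities:
  W-α (cap 31, load 14): Z-δ, Z-ε — cost 5×3 + 9×7 = 78
  W-δ (cap 15, load 9): Z-β — cost 9×4 = 36
  W-ε (cap 17, load 13): Z-α, Z-γ — cost 4×4 + 9×4 = 52
  Shipping 166, fixed 187 → total 353.
  Any other capacity-feasible assignment to {W-α, W-δ, W-ε} ships for at least 166.
Compare {W-α, W-δ}: its best feasible assignment gives total 354.
Compare {W-α, W-ε}: its best feasible assignment gives total 354.
Every other set of open sites that can feasibly serve all demand totals ≥ 354 even under its best assignment. Minimum: 353.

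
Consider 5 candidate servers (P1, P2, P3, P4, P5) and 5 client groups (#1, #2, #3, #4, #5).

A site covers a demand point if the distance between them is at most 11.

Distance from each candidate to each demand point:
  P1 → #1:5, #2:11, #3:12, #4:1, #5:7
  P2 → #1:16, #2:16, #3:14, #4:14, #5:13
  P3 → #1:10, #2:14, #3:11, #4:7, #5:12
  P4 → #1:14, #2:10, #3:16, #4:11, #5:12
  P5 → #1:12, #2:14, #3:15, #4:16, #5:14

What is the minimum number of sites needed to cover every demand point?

Coverage sets (demand points within 11 of each site):
  P1: {#1, #2, #4, #5}
  P2: {}
  P3: {#1, #3, #4}
  P4: {#2, #4}
  P5: {}
No single site covers all 5 demand points.
But {P1, P3} covers everything, so the minimum is 2.

2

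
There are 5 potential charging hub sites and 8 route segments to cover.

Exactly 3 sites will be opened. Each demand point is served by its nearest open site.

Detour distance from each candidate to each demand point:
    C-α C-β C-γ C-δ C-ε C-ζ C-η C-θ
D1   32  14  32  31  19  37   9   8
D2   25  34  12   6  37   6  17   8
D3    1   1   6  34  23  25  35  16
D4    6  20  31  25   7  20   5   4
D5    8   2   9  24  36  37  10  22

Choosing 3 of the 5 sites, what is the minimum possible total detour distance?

36

Open {D2, D3, D4}.
  C-α→D3 1, C-β→D3 1, C-γ→D3 6, C-δ→D2 6, C-ε→D4 7, C-ζ→D2 6, C-η→D4 5, C-θ→D4 4  ⇒ total 36.
Compare {D2, D4, D5}: total 45.
Compare {D1, D2, D3}: total 56.
No size-3 selection does better; minimum is 36.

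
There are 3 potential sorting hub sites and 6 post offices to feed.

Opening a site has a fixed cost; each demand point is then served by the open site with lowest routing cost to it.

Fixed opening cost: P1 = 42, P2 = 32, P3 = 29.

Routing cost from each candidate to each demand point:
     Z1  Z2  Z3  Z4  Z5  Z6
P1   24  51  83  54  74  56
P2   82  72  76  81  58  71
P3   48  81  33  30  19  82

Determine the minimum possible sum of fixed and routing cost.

Open {P1, P3}: assign each demand point to its cheapest open site.
  Z1→P1 24, Z2→P1 51, Z3→P3 33, Z4→P3 30, Z5→P3 19, Z6→P1 56
  routing cost 213, fixed 71 → total 284.
Compare {P1, P2, P3}: routing cost 213 + fixed 103 = 316.
Compare {P3}: routing cost 293 + fixed 29 = 322.
Compare {P2, P3}: routing cost 273 + fixed 61 = 334.
All other subsets cost ≥ 316. Minimum total cost: 284.

284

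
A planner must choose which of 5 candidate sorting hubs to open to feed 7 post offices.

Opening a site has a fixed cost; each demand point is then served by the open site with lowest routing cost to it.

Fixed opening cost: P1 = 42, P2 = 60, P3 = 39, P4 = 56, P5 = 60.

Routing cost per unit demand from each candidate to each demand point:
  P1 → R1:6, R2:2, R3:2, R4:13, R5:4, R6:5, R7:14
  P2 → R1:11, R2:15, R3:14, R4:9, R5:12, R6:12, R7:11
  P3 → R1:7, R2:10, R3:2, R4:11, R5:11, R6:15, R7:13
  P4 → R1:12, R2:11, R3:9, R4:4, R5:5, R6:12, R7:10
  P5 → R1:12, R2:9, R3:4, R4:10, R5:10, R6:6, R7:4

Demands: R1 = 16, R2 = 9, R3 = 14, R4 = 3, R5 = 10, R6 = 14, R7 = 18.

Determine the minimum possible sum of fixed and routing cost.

456

Open {P1, P5}: assign each demand point to its cheapest open site.
  R1→P1 16×6=96, R2→P1 9×2=18, R3→P1 14×2=28, R4→P5 3×10=30, R5→P1 10×4=40, R6→P1 14×5=70, R7→P5 18×4=72
  routing cost 354, fixed 102 → total 456.
Compare {P1, P4, P5}: routing cost 336 + fixed 158 = 494.
Compare {P1, P3, P5}: routing cost 354 + fixed 141 = 495.
Compare {P1, P2, P5}: routing cost 351 + fixed 162 = 513.
All other subsets cost ≥ 494. Minimum total cost: 456.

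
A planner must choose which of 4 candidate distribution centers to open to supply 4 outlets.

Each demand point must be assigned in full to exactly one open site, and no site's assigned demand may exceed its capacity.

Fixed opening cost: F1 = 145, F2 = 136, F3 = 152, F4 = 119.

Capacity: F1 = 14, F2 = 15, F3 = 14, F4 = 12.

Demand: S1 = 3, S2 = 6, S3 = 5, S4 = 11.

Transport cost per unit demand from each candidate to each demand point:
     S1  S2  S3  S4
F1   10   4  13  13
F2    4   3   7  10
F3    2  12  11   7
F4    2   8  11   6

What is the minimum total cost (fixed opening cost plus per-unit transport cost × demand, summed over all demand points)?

Open {F2, F4}; cheapest assignment that respects the capacities:
  F2 (cap 15, load 14): S1, S2, S3 — cost 3×4 + 6×3 + 5×7 = 65
  F4 (cap 12, load 11): S4 — cost 11×6 = 66
  Shipping 131, fixed 255 → total 386.
  Any other capacity-feasible assignment to {F2, F4} ships for at least 131.
Compare {F2, F3}: its best feasible assignment gives total 424.
Compare {F1, F4}: its best feasible assignment gives total 449.
Every other set of open sites that can feasibly serve all demand totals ≥ 424 even under its best assignment. Minimum: 386.

386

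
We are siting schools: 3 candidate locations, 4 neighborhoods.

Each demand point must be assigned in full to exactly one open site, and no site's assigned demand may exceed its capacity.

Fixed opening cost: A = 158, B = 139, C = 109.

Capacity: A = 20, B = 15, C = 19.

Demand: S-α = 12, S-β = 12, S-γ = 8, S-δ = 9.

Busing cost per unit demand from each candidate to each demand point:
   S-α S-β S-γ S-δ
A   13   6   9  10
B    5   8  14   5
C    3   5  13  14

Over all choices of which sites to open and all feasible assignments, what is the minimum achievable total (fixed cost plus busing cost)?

Open {A, B, C}; cheapest assignment that respects the capacities:
  A (cap 20, load 20): S-β, S-γ — cost 12×6 + 8×9 = 144
  B (cap 15, load 9): S-δ — cost 9×5 = 45
  C (cap 19, load 12): S-α — cost 12×3 = 36
  Shipping 225, fixed 406 → total 631.
  Any other capacity-feasible assignment to {A, B, C} ships for at least 225.
Total demand is 41 and no other set of sites has combined capacity ≥ 41, so {A, B, C} is the only feasible choice of open sites. Minimum: 631.

631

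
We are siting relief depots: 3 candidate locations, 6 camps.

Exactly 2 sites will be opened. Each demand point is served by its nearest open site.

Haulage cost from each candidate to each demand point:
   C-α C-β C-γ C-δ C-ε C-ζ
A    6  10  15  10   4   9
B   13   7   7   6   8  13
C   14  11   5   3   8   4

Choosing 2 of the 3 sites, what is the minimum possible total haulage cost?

32

Open {A, C}.
  C-α→A 6, C-β→A 10, C-γ→C 5, C-δ→C 3, C-ε→A 4, C-ζ→C 4  ⇒ total 32.
Compare {A, B}: total 39.
Compare {B, C}: total 40.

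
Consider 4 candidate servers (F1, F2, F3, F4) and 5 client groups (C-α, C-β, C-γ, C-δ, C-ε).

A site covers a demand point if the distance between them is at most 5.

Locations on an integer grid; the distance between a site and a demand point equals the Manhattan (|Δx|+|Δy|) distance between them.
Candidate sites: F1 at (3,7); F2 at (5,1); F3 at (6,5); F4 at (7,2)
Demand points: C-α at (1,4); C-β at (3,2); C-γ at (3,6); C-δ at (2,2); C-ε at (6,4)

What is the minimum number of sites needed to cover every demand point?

2

Coverage sets (demand points within 5 of each site):
  F1: {C-α, C-β, C-γ}
  F2: {C-β, C-δ, C-ε}
  F3: {C-γ, C-ε}
  F4: {C-β, C-δ, C-ε}
No single site covers all 5 demand points.
But {F1, F2} covers everything, so the minimum is 2.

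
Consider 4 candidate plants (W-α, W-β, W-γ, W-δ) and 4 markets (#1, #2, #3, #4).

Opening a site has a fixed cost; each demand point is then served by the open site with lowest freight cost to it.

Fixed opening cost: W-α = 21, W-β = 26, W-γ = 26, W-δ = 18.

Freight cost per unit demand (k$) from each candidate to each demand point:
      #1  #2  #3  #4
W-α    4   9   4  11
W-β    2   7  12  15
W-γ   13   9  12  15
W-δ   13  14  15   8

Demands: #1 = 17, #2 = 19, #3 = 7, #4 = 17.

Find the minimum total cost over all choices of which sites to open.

Open {W-α, W-β, W-δ}: assign each demand point to its cheapest open site.
  #1→W-β 17×2=34, #2→W-β 19×7=133, #3→W-α 7×4=28, #4→W-δ 17×8=136
  freight cost 331, fixed 65 → total 396.
Compare {W-α, W-β, W-γ, W-δ}: freight cost 331 + fixed 91 = 422.
Compare {W-α, W-β}: freight cost 382 + fixed 47 = 429.
Compare {W-β, W-δ}: freight cost 387 + fixed 44 = 431.
All other subsets cost ≥ 422. Minimum total cost: 396.

396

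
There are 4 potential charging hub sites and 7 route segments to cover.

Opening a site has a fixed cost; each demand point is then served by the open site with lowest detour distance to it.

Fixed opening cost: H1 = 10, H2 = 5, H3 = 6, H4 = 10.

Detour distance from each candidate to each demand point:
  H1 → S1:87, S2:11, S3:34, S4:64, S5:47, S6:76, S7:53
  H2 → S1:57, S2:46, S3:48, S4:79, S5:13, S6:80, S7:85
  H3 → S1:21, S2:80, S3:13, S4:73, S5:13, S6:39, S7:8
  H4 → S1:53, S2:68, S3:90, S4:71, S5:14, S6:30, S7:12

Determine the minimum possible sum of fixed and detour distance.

Open {H1, H3}: assign each demand point to its cheapest open site.
  S1→H3 21, S2→H1 11, S3→H3 13, S4→H1 64, S5→H3 13, S6→H3 39, S7→H3 8
  detour distance 169, fixed 16 → total 185.
Compare {H1, H3, H4}: detour distance 160 + fixed 26 = 186.
Compare {H1, H2, H3}: detour distance 169 + fixed 21 = 190.
Compare {H1, H2, H3, H4}: detour distance 160 + fixed 31 = 191.
All other subsets cost ≥ 186. Minimum total cost: 185.

185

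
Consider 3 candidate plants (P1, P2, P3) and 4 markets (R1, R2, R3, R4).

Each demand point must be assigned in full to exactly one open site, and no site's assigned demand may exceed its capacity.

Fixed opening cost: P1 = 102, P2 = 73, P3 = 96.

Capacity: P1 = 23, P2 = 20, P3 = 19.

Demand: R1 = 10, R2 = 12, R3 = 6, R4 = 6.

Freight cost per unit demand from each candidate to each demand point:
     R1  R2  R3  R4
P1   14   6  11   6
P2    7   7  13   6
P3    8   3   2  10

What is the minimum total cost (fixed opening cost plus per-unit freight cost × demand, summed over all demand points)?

323

Open {P2, P3}; cheapest assignment that respects the capacities:
  P2 (cap 20, load 16): R1, R4 — cost 10×7 + 6×6 = 106
  P3 (cap 19, load 18): R2, R3 — cost 12×3 + 6×2 = 48
  Shipping 154, fixed 169 → total 323.
  Any other capacity-feasible assignment to {P2, P3} ships for at least 154.
Compare {P1, P3}: its best feasible assignment gives total 398.
Compare {P1, P2}: its best feasible assignment gives total 419.
Every other set of open sites that can feasibly serve all demand totals ≥ 398 even under its best assignment. Minimum: 323.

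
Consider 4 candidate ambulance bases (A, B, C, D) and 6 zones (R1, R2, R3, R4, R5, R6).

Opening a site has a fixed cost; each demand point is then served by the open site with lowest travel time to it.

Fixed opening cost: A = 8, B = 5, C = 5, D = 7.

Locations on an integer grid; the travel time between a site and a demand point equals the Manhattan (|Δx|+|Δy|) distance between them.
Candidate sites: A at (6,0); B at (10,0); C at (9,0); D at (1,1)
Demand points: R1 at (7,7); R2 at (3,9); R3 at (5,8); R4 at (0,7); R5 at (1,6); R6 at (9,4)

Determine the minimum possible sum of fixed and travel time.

Open {C, D}: assign each demand point to its cheapest open site.
  R1→C 9, R2→D 10, R3→D 11, R4→D 7, R5→D 5, R6→C 4
  travel time 46, fixed 12 → total 58.
Compare {B, D}: travel time 48 + fixed 12 = 60.
Compare {A, D}: travel time 46 + fixed 15 = 61.
Compare {D}: travel time 56 + fixed 7 = 63.
All other subsets cost ≥ 60. Minimum total cost: 58.

58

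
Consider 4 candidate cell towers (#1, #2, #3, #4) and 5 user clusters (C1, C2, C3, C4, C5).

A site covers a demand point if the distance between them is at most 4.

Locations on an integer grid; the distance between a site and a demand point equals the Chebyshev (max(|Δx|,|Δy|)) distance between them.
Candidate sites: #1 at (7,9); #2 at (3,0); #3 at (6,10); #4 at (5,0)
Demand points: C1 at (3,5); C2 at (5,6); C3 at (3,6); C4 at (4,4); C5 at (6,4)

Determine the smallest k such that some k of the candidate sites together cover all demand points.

Coverage sets (demand points within 4 of each site):
  #1: {C1, C2, C3}
  #2: {C4, C5}
  #3: {C2, C3}
  #4: {C4, C5}
No single site covers all 5 demand points.
But {#1, #2} covers everything, so the minimum is 2.

2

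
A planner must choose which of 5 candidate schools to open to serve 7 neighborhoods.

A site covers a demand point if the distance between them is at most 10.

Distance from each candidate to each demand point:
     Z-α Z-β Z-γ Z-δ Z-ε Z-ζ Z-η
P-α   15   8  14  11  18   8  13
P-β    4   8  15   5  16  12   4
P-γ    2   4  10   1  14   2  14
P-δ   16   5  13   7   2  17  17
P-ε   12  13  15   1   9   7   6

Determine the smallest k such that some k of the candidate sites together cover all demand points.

2

Coverage sets (demand points within 10 of each site):
  P-α: {Z-β, Z-ζ}
  P-β: {Z-α, Z-β, Z-δ, Z-η}
  P-γ: {Z-α, Z-β, Z-γ, Z-δ, Z-ζ}
  P-δ: {Z-β, Z-δ, Z-ε}
  P-ε: {Z-δ, Z-ε, Z-ζ, Z-η}
No single site covers all 7 demand points.
But {P-γ, P-ε} covers everything, so the minimum is 2.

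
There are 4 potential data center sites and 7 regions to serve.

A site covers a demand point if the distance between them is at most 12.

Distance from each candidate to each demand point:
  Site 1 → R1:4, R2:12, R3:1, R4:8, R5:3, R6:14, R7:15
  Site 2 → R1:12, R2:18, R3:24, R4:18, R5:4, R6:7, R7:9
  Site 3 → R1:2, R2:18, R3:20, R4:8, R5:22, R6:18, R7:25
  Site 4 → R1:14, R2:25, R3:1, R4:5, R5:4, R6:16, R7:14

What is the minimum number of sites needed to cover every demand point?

Coverage sets (demand points within 12 of each site):
  Site 1: {R1, R2, R3, R4, R5}
  Site 2: {R1, R5, R6, R7}
  Site 3: {R1, R4}
  Site 4: {R3, R4, R5}
No single site covers all 7 demand points.
But {Site 1, Site 2} covers everything, so the minimum is 2.

2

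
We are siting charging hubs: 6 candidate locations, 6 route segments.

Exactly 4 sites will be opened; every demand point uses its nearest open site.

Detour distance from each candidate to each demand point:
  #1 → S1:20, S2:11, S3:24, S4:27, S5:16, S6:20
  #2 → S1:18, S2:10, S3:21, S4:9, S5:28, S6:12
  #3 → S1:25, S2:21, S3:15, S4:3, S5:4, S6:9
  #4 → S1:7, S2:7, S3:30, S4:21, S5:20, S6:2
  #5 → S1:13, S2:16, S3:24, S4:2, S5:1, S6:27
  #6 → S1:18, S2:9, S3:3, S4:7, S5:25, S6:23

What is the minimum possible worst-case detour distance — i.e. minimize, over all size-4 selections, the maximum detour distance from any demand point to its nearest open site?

Open {#1, #3, #4, #6}.
  Farthest demand point is S1 at detour distance 7 (to #4); all others are ≤ 7.
With {#1, #4, #5, #6} the worst case is 7.
With {#2, #3, #4, #6} the worst case is 7.
No size-4 selection achieves below 7.

7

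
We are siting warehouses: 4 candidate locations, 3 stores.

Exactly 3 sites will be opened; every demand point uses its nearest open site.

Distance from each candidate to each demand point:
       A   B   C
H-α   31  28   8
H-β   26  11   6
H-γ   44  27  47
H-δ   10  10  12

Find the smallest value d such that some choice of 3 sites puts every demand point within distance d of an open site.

Open {H-α, H-β, H-δ}.
  Farthest demand point is A at distance 10 (to H-δ); all others are ≤ 10.
With {H-α, H-γ, H-δ} the worst case is 10.
With {H-β, H-γ, H-δ} the worst case is 10.
No size-3 selection achieves below 10.

10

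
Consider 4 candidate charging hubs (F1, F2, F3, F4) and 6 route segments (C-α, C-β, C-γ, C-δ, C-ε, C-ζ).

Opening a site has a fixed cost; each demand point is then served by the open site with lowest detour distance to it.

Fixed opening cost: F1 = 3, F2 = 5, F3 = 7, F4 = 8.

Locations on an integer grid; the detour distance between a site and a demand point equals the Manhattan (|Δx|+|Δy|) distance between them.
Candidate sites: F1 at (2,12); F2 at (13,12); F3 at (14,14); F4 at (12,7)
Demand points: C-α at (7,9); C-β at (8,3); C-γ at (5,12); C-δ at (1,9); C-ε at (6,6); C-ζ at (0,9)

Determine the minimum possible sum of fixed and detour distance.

Open {F1, F4}: assign each demand point to its cheapest open site.
  C-α→F4 7, C-β→F4 8, C-γ→F1 3, C-δ→F1 4, C-ε→F4 7, C-ζ→F1 5
  detour distance 34, fixed 11 → total 45.
Compare {F1}: detour distance 45 + fixed 3 = 48.
Compare {F1, F2, F4}: detour distance 34 + fixed 16 = 50.
Compare {F1, F2}: detour distance 44 + fixed 8 = 52.
All other subsets cost ≥ 48. Minimum total cost: 45.

45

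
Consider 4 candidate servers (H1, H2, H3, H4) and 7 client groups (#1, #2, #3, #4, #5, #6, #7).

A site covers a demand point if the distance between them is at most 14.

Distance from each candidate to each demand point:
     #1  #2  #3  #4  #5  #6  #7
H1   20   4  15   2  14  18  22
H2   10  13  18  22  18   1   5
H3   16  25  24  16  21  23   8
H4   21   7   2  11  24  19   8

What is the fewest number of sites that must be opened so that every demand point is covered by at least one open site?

3

Coverage sets (demand points within 14 of each site):
  H1: {#2, #4, #5}
  H2: {#1, #2, #6, #7}
  H3: {#7}
  H4: {#2, #3, #4, #7}
No 2 sites suffice: every size-2 union leaves at least one demand point uncovered.
But {H1, H2, H4} covers everything, so the minimum is 3.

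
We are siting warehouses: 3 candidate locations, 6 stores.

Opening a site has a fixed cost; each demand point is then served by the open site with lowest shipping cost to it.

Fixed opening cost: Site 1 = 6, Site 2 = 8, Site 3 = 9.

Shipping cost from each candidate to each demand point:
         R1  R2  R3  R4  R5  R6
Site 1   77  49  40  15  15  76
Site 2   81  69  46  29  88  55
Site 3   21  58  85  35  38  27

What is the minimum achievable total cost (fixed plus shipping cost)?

Open {Site 1, Site 3}: assign each demand point to its cheapest open site.
  R1→Site 3 21, R2→Site 1 49, R3→Site 1 40, R4→Site 1 15, R5→Site 1 15, R6→Site 3 27
  shipping cost 167, fixed 15 → total 182.
Compare {Site 1, Site 2, Site 3}: shipping cost 167 + fixed 23 = 190.
Compare {Site 2, Site 3}: shipping cost 219 + fixed 17 = 236.
Compare {Site 1, Site 2}: shipping cost 251 + fixed 14 = 265.
All other subsets cost ≥ 190. Minimum total cost: 182.

182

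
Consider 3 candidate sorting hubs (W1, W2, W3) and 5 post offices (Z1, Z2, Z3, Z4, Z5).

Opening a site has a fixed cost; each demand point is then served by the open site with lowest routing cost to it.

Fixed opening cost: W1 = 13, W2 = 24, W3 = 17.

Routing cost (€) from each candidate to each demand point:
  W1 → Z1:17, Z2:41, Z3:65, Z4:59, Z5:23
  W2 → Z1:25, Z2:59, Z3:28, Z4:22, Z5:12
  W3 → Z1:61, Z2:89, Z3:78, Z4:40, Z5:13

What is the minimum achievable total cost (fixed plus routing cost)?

157

Open {W1, W2}: assign each demand point to its cheapest open site.
  Z1→W1 17, Z2→W1 41, Z3→W2 28, Z4→W2 22, Z5→W2 12
  routing cost 120, fixed 37 → total 157.
Compare {W2}: routing cost 146 + fixed 24 = 170.
Compare {W1, W2, W3}: routing cost 120 + fixed 54 = 174.
Compare {W2, W3}: routing cost 146 + fixed 41 = 187.
All other subsets cost ≥ 170. Minimum total cost: 157.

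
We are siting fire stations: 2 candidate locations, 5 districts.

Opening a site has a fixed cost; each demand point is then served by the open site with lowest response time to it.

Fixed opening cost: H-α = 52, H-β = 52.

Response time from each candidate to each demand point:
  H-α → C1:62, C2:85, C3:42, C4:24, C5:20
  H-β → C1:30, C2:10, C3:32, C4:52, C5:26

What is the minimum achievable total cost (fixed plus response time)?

Open {H-β}: assign each demand point to its cheapest open site.
  C1→H-β 30, C2→H-β 10, C3→H-β 32, C4→H-β 52, C5→H-β 26
  response time 150, fixed 52 → total 202.
Compare {H-α, H-β}: response time 116 + fixed 104 = 220.
Compare {H-α}: response time 233 + fixed 52 = 285.

202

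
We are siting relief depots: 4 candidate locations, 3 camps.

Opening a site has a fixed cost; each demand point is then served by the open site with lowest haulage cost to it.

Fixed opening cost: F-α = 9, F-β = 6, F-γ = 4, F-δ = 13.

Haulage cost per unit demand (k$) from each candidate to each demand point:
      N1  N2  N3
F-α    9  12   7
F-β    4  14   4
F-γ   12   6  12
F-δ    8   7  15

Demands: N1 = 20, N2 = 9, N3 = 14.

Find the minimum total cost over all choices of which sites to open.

Open {F-β, F-γ}: assign each demand point to its cheapest open site.
  N1→F-β 20×4=80, N2→F-γ 9×6=54, N3→F-β 14×4=56
  haulage cost 190, fixed 10 → total 200.
Compare {F-α, F-β, F-γ}: haulage cost 190 + fixed 19 = 209.
Compare {F-β, F-γ, F-δ}: haulage cost 190 + fixed 23 = 213.
Compare {F-β, F-δ}: haulage cost 199 + fixed 19 = 218.
All other subsets cost ≥ 209. Minimum total cost: 200.

200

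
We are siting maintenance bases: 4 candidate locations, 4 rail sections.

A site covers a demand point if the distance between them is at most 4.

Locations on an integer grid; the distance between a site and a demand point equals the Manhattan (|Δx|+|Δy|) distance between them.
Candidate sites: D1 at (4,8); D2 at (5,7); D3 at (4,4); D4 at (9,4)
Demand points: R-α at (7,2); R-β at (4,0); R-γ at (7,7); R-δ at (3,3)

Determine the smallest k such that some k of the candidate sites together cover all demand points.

Coverage sets (demand points within 4 of each site):
  D1: {R-γ}
  D2: {R-γ}
  D3: {R-β, R-δ}
  D4: {R-α}
No 2 sites suffice: every size-2 union leaves at least one demand point uncovered.
But {D1, D3, D4} covers everything, so the minimum is 3.

3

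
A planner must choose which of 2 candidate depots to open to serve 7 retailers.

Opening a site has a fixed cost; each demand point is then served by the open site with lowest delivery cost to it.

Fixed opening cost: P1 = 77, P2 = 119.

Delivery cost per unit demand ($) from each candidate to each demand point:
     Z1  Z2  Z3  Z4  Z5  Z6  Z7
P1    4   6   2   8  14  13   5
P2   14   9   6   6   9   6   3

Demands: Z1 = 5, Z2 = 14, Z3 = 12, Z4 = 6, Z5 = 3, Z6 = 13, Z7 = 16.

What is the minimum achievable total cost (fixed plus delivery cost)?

Open {P1, P2}: assign each demand point to its cheapest open site.
  Z1→P1 5×4=20, Z2→P1 14×6=84, Z3→P1 12×2=24, Z4→P2 6×6=36, Z5→P2 3×9=27, Z6→P2 13×6=78, Z7→P2 16×3=48
  delivery cost 317, fixed 196 → total 513.
Compare {P1}: delivery cost 467 + fixed 77 = 544.
Compare {P2}: delivery cost 457 + fixed 119 = 576.

513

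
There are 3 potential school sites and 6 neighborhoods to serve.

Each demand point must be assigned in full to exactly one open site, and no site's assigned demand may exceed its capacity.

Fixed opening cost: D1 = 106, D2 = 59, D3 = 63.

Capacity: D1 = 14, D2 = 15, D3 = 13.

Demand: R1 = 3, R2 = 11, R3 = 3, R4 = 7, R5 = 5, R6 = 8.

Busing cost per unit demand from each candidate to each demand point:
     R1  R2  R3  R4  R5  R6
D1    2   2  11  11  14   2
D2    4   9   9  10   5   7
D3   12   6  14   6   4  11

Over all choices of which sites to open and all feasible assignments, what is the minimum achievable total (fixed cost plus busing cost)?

401

Open {D1, D2, D3}; cheapest assignment that respects the capacities:
  D1 (cap 14, load 14): R1, R2 — cost 3×2 + 11×2 = 28
  D2 (cap 15, load 11): R3, R6 — cost 3×9 + 8×7 = 83
  D3 (cap 13, load 12): R4, R5 — cost 7×6 + 5×4 = 62
  Shipping 173, fixed 228 → total 401.
  Any other capacity-feasible assignment to {D1, D2, D3} ships for at least 173.
Total demand is 37 and no other set of sites has combined capacity ≥ 37, so {D1, D2, D3} is the only feasible choice of open sites. Minimum: 401.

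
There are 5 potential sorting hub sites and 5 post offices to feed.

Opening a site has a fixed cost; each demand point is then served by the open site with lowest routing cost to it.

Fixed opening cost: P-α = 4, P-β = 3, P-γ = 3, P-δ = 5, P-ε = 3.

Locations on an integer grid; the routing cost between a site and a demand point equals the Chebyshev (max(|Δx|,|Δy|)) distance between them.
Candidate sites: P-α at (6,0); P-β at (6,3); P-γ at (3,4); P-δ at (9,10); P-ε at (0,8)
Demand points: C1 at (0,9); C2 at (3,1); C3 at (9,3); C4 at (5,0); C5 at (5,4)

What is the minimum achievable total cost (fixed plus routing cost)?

Open {P-β, P-ε}: assign each demand point to its cheapest open site.
  C1→P-ε 1, C2→P-β 3, C3→P-β 3, C4→P-β 3, C5→P-β 1
  routing cost 11, fixed 6 → total 17.
Compare {P-β}: routing cost 16 + fixed 3 = 19.
Compare {P-α, P-ε}: routing cost 12 + fixed 7 = 19.
Compare {P-α, P-β, P-ε}: routing cost 9 + fixed 10 = 19.
All other subsets cost ≥ 19. Minimum total cost: 17.

17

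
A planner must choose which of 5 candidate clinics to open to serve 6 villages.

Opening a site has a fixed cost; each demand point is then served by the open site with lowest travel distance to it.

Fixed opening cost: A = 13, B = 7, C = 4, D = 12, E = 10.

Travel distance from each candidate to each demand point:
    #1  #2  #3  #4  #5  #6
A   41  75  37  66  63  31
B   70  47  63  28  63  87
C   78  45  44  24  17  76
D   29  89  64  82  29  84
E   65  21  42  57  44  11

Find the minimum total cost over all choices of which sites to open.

Open {C, D, E}: assign each demand point to its cheapest open site.
  #1→D 29, #2→E 21, #3→E 42, #4→C 24, #5→C 17, #6→E 11
  travel distance 144, fixed 26 → total 170.
Compare {B, C, D, E}: travel distance 144 + fixed 33 = 177.
Compare {A, C, E}: travel distance 151 + fixed 27 = 178.
Compare {A, C, D, E}: travel distance 139 + fixed 39 = 178.
All other subsets cost ≥ 177. Minimum total cost: 170.

170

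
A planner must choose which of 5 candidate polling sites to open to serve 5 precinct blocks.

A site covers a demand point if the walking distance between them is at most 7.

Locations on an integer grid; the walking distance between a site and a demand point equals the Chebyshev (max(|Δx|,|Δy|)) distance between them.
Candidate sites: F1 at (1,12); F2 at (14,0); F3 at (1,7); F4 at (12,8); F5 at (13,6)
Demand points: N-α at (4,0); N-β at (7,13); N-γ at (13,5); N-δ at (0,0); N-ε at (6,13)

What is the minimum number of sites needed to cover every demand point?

Coverage sets (demand points within 7 of each site):
  F1: {N-β, N-ε}
  F2: {N-γ}
  F3: {N-α, N-β, N-δ, N-ε}
  F4: {N-β, N-γ, N-ε}
  F5: {N-β, N-γ, N-ε}
No single site covers all 5 demand points.
But {F2, F3} covers everything, so the minimum is 2.

2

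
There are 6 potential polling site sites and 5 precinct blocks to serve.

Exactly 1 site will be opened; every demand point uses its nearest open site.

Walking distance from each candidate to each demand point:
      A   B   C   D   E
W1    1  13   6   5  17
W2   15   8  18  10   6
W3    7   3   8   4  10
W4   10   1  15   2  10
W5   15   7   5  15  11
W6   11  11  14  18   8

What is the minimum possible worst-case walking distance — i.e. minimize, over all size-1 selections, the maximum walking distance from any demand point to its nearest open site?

Open {W3}.
  Farthest demand point is E at walking distance 10 (to W3); all others are ≤ 10.
With {W4} the worst case is 15.
With {W5} the worst case is 15.
No size-1 selection achieves below 10.

10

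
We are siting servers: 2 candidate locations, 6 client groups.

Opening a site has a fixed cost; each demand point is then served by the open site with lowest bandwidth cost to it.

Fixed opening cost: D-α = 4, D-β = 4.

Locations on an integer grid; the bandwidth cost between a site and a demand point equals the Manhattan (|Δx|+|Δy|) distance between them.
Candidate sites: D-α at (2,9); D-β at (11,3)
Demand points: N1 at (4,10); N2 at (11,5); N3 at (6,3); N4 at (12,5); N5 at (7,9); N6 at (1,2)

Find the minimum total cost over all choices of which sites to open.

34

Open {D-α, D-β}: assign each demand point to its cheapest open site.
  N1→D-α 3, N2→D-β 2, N3→D-β 5, N4→D-β 3, N5→D-α 5, N6→D-α 8
  bandwidth cost 26, fixed 8 → total 34.
Compare {D-β}: bandwidth cost 45 + fixed 4 = 49.
Compare {D-α}: bandwidth cost 53 + fixed 4 = 57.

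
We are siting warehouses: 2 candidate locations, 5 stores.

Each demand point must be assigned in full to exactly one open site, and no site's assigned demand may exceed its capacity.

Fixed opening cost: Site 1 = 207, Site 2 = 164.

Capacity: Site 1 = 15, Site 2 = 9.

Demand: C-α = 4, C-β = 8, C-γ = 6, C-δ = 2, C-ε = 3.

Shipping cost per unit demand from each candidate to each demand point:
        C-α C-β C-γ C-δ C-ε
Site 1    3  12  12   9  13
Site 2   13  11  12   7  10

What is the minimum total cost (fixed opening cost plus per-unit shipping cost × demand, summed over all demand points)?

599

Open {Site 1, Site 2}; cheapest assignment that respects the capacities:
  Site 1 (cap 15, load 14): C-α, C-β, C-δ — cost 4×3 + 8×12 + 2×9 = 126
  Site 2 (cap 9, load 9): C-γ, C-ε — cost 6×12 + 3×10 = 102
  Shipping 228, fixed 371 → total 599.
  Any other capacity-feasible assignment to {Site 1, Site 2} ships for at least 228.
Total demand is 23 and no other set of sites has combined capacity ≥ 23, so {Site 1, Site 2} is the only feasible choice of open sites. Minimum: 599.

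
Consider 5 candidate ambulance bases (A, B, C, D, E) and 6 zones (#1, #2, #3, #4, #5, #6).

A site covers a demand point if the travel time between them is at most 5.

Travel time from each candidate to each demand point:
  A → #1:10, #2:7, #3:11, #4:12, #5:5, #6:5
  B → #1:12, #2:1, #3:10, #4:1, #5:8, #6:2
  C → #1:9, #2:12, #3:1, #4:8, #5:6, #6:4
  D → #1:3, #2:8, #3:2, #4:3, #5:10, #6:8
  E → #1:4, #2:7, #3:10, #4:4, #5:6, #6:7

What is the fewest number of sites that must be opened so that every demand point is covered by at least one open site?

3

Coverage sets (demand points within 5 of each site):
  A: {#5, #6}
  B: {#2, #4, #6}
  C: {#3, #6}
  D: {#1, #3, #4}
  E: {#1, #4}
No 2 sites suffice: every size-2 union leaves at least one demand point uncovered.
But {A, B, D} covers everything, so the minimum is 3.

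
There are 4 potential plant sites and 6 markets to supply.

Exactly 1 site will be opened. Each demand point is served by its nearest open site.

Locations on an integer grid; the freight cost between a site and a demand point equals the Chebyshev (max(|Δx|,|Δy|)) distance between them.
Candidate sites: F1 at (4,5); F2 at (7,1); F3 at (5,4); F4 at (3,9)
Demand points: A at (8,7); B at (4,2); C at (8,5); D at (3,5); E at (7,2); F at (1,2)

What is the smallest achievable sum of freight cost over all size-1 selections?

16

Open {F3}.
  A→F3 3, B→F3 2, C→F3 3, D→F3 2, E→F3 2, F→F3 4  ⇒ total 16.
Compare {F1}: total 18.
Compare {F2}: total 24.
No size-1 selection does better; minimum is 16.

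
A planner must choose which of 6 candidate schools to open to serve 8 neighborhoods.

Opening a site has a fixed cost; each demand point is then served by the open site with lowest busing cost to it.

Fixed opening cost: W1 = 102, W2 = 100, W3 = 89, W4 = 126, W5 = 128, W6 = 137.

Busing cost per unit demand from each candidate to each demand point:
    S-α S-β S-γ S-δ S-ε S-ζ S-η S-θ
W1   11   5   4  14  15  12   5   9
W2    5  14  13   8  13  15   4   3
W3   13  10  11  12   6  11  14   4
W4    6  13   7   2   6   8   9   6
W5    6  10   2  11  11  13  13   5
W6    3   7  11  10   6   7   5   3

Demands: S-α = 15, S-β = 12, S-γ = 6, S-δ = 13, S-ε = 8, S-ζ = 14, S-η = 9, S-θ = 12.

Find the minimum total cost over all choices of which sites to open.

687

Open {W4, W6}: assign each demand point to its cheapest open site.
  S-α→W6 15×3=45, S-β→W6 12×7=84, S-γ→W4 6×7=42, S-δ→W4 13×2=26, S-ε→W4 8×6=48, S-ζ→W6 14×7=98, S-η→W6 9×5=45, S-θ→W6 12×3=36
  busing cost 424, fixed 263 → total 687.
Compare {W6}: busing cost 552 + fixed 137 = 689.
Compare {W1, W4}: busing cost 477 + fixed 228 = 705.
Compare {W1, W6}: busing cost 486 + fixed 239 = 725.
All other subsets cost ≥ 689. Minimum total cost: 687.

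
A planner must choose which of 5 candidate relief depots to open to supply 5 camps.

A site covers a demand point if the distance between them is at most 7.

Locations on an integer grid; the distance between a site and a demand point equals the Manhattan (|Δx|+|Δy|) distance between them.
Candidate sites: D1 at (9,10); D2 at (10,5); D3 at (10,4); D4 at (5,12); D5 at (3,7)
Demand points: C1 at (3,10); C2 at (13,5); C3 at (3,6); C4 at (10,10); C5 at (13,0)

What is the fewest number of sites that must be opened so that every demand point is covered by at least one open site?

2

Coverage sets (demand points within 7 of each site):
  D1: {C1, C4}
  D2: {C2, C4}
  D3: {C2, C4, C5}
  D4: {C1, C4}
  D5: {C1, C3}
No single site covers all 5 demand points.
But {D3, D5} covers everything, so the minimum is 2.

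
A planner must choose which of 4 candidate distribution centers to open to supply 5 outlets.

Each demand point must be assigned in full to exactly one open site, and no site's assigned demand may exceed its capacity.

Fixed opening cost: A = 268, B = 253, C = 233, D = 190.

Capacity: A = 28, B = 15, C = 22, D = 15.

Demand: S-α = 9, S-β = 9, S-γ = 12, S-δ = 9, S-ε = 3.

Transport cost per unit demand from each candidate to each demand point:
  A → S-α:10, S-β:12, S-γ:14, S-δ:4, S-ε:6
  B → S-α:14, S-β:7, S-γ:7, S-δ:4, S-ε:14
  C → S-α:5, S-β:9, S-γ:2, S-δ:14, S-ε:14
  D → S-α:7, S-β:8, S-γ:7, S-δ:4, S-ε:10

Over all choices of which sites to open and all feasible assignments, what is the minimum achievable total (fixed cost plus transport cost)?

732

Open {A, C}; cheapest assignment that respects the capacities:
  A (cap 28, load 21): S-β, S-δ, S-ε — cost 9×12 + 9×4 + 3×6 = 162
  C (cap 22, load 21): S-α, S-γ — cost 9×5 + 12×2 = 69
  Shipping 231, fixed 501 → total 732.
  Any other capacity-feasible assignment to {A, C} ships for at least 231.
Compare {A, D}: its best feasible assignment gives total 806.
Compare {B, C, D}: its best feasible assignment gives total 874.
Every other set of open sites that can feasibly serve all demand totals ≥ 806 even under its best assignment. Minimum: 732.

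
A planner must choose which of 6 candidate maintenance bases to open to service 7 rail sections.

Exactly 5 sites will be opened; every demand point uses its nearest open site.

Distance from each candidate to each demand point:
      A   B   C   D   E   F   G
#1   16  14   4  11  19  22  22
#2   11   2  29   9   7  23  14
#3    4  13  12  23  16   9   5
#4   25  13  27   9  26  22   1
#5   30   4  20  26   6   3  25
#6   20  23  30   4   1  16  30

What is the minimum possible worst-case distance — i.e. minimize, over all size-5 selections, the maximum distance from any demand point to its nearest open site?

4

Open {#1, #3, #4, #5, #6}.
  Farthest demand point is A at distance 4 (to #3); all others are ≤ 4.
With {#1, #2, #3, #5, #6} the worst case is 5.
With {#1, #2, #3, #4, #5} the worst case is 9.
No size-5 selection achieves below 4.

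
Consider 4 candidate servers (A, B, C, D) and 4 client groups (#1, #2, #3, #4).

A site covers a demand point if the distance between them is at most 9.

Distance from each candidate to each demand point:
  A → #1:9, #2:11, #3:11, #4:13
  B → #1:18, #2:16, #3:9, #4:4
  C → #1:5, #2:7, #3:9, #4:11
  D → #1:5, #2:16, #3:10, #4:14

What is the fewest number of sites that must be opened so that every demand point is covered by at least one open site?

2

Coverage sets (demand points within 9 of each site):
  A: {#1}
  B: {#3, #4}
  C: {#1, #2, #3}
  D: {#1}
No single site covers all 4 demand points.
But {B, C} covers everything, so the minimum is 2.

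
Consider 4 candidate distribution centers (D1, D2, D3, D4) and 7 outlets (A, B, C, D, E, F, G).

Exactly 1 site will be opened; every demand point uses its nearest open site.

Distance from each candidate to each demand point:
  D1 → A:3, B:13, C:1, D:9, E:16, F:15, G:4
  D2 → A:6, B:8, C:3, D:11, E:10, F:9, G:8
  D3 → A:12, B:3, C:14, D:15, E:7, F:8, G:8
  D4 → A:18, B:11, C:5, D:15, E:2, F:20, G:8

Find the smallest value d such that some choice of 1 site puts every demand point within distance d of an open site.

11

Open {D2}.
  Farthest demand point is D at distance 11 (to D2); all others are ≤ 11.
With {D3} the worst case is 15.
With {D1} the worst case is 16.
No size-1 selection achieves below 11.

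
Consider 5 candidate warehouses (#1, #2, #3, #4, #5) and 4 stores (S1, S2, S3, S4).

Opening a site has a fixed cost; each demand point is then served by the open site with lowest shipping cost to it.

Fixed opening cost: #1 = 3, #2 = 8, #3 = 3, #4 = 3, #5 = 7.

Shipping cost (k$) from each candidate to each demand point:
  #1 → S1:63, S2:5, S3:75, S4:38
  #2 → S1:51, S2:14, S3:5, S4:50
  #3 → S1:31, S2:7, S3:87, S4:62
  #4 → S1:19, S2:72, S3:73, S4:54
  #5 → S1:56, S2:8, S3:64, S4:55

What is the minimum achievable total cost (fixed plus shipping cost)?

81

Open {#1, #2, #4}: assign each demand point to its cheapest open site.
  S1→#4 19, S2→#1 5, S3→#2 5, S4→#1 38
  shipping cost 67, fixed 14 → total 81.
Compare {#1, #2, #3, #4}: shipping cost 67 + fixed 17 = 84.
Compare {#1, #2, #4, #5}: shipping cost 67 + fixed 21 = 88.
Compare {#1, #2, #3, #4, #5}: shipping cost 67 + fixed 24 = 91.
All other subsets cost ≥ 84. Minimum total cost: 81.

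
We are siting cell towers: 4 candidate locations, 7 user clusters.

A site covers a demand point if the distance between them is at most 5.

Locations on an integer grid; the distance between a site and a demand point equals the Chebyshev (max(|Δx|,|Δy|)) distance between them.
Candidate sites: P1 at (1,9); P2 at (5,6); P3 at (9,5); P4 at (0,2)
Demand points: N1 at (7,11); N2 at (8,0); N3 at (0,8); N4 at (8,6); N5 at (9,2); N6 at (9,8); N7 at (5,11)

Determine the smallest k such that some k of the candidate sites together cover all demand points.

2

Coverage sets (demand points within 5 of each site):
  P1: {N3, N7}
  P2: {N1, N3, N4, N5, N6, N7}
  P3: {N2, N4, N5, N6}
  P4: {}
No single site covers all 7 demand points.
But {P2, P3} covers everything, so the minimum is 2.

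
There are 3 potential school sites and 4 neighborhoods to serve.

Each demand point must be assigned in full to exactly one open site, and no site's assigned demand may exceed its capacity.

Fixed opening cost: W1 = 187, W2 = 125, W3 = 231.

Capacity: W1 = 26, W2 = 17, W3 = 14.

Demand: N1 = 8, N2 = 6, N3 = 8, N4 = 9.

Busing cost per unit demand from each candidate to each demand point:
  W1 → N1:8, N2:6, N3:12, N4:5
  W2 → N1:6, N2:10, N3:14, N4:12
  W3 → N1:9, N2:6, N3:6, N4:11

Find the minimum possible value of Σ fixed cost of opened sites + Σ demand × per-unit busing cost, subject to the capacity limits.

537

Open {W1, W2}; cheapest assignment that respects the capacities:
  W1 (cap 26, load 23): N2, N3, N4 — cost 6×6 + 8×12 + 9×5 = 177
  W2 (cap 17, load 8): N1 — cost 8×6 = 48
  Shipping 225, fixed 312 → total 537.
  Any other capacity-feasible assignment to {W1, W2} ships for at least 225.
Compare {W2, W3}: its best feasible assignment gives total 596.
Compare {W1, W3}: its best feasible assignment gives total 611.
Every other set of open sites that can feasibly serve all demand totals ≥ 596 even under its best assignment. Minimum: 537.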